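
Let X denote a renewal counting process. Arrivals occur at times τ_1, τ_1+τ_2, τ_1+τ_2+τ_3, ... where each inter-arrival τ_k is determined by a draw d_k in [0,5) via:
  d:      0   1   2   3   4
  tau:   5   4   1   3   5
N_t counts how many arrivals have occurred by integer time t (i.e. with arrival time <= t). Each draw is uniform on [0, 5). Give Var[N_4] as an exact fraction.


Inter-arrival values over d=0..4: [5, 4, 1, 3, 5]
Each d has probability 1/5, so the pmf of τ is: f(1) = 1/5, f(3) = 1/5, f(4) = 1/5, f(5) = 2/5
Let p_n(j) = P(N_n = j), with p_0 = [1]. Condition on τ_1: p_n(0) = P(τ > n), and for j >= 1, p_n(j) = Σ_{k<=n} f(k)·p_{n−k}(j−1)
p_1 = [4/5, 1/5]  (j = 0..1)
p_2 = [4/5, 4/25, 1/25]  (j = 0..2)
p_3 = [3/5, 9/25, 4/125, 1/125]  (j = 0..3)
p_4 = [2/5, 12/25, 14/125, 4/625, 1/625]  (j = 0..4)
E[N_4] = Σ j·p_4(j) = 456/625;  E[N_4²] = Σ j²·p_4(j) = 632/625
Var[N_4] = 632/625 − (456/625)² = 187064/390625

187064/390625


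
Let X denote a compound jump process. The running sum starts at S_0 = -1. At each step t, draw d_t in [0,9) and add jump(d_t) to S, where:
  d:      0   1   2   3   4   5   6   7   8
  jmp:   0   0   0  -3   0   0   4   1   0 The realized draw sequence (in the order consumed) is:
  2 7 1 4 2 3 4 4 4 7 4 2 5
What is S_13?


t=0: S=-1, d=2, jump=0, S_1=-1
t=1: S=-1, d=7, jump=1, S_2=0
t=2: S=0, d=1, jump=0, S_3=0
t=3: S=0, d=4, jump=0, S_4=0
t=4: S=0, d=2, jump=0, S_5=0
t=5: S=0, d=3, jump=-3, S_6=-3
t=6: S=-3, d=4, jump=0, S_7=-3
t=7: S=-3, d=4, jump=0, S_8=-3
t=8: S=-3, d=4, jump=0, S_9=-3
t=9: S=-3, d=7, jump=1, S_10=-2
t=10: S=-2, d=4, jump=0, S_11=-2
t=11: S=-2, d=2, jump=0, S_12=-2
t=12: S=-2, d=5, jump=0, S_13=-2

-2


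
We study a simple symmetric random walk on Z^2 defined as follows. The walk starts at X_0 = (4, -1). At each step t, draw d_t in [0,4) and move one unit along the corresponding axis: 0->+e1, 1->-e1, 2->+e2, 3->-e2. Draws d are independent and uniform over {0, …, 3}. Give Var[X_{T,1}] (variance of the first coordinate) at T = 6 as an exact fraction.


3

Outcome values over d=0..3: [1, -1, 0, 0]
Σy = 0, Σy² = 2, M = 4
μ = 0/4 = 0,  σ² = 2/4 − (0)² = 1/2
Independent increments: Var[X_6] = 6·σ² = 6·(1/2) = 3


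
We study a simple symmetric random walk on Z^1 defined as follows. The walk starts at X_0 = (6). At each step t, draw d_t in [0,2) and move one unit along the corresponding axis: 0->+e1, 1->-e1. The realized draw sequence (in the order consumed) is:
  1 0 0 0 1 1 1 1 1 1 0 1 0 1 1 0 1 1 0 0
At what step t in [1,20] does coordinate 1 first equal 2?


t=0: X=(6), d=1 → -e1, X_1=(5)
t=1: X=(5), d=0 → +e1, X_2=(6)
t=2: X=(6), d=0 → +e1, X_3=(7)
t=3: X=(7), d=0 → +e1, X_4=(8)
t=4: X=(8), d=1 → -e1, X_5=(7)
t=5: X=(7), d=1 → -e1, X_6=(6)
t=6: X=(6), d=1 → -e1, X_7=(5)
t=7: X=(5), d=1 → -e1, X_8=(4)
t=8: X=(4), d=1 → -e1, X_9=(3)
t=9: X=(3), d=1 → -e1, X_10=(2)
t=10: X=(2), d=0 → +e1, X_11=(3)
t=11: X=(3), d=1 → -e1, X_12=(2)
t=12: X=(2), d=0 → +e1, X_13=(3)
t=13: X=(3), d=1 → -e1, X_14=(2)
t=14: X=(2), d=1 → -e1, X_15=(1)
t=15: X=(1), d=0 → +e1, X_16=(2)
t=16: X=(2), d=1 → -e1, X_17=(1)
t=17: X=(1), d=1 → -e1, X_18=(0)
t=18: X=(0), d=0 → +e1, X_19=(1)
t=19: X=(1), d=0 → +e1, X_20=(2)

10


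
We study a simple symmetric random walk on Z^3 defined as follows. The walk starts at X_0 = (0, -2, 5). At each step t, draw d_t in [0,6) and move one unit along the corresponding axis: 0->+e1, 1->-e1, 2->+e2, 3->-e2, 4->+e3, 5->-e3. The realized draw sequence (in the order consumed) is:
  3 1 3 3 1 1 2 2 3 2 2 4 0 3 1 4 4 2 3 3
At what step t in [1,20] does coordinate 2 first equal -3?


1

t=0: X=(0, -2, 5), d=3 → -e2, X_1=(0, -3, 5)
t=1: X=(0, -3, 5), d=1 → -e1, X_2=(-1, -3, 5)
t=2: X=(-1, -3, 5), d=3 → -e2, X_3=(-1, -4, 5)
t=3: X=(-1, -4, 5), d=3 → -e2, X_4=(-1, -5, 5)
t=4: X=(-1, -5, 5), d=1 → -e1, X_5=(-2, -5, 5)
t=5: X=(-2, -5, 5), d=1 → -e1, X_6=(-3, -5, 5)
t=6: X=(-3, -5, 5), d=2 → +e2, X_7=(-3, -4, 5)
t=7: X=(-3, -4, 5), d=2 → +e2, X_8=(-3, -3, 5)
t=8: X=(-3, -3, 5), d=3 → -e2, X_9=(-3, -4, 5)
t=9: X=(-3, -4, 5), d=2 → +e2, X_10=(-3, -3, 5)
t=10: X=(-3, -3, 5), d=2 → +e2, X_11=(-3, -2, 5)
t=11: X=(-3, -2, 5), d=4 → +e3, X_12=(-3, -2, 6)
t=12: X=(-3, -2, 6), d=0 → +e1, X_13=(-2, -2, 6)
t=13: X=(-2, -2, 6), d=3 → -e2, X_14=(-2, -3, 6)
t=14: X=(-2, -3, 6), d=1 → -e1, X_15=(-3, -3, 6)
t=15: X=(-3, -3, 6), d=4 → +e3, X_16=(-3, -3, 7)
t=16: X=(-3, -3, 7), d=4 → +e3, X_17=(-3, -3, 8)
t=17: X=(-3, -3, 8), d=2 → +e2, X_18=(-3, -2, 8)
t=18: X=(-3, -2, 8), d=3 → -e2, X_19=(-3, -3, 8)
t=19: X=(-3, -3, 8), d=3 → -e2, X_20=(-3, -4, 8)


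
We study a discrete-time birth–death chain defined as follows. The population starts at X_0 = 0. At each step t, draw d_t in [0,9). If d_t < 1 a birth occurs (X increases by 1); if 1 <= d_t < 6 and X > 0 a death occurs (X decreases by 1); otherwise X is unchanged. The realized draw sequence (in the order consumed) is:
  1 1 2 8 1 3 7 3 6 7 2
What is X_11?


t=0: X=0, d=1 → hold, X_1=0
t=1: X=0, d=1 → hold, X_2=0
t=2: X=0, d=2 → hold, X_3=0
t=3: X=0, d=8 → hold, X_4=0
t=4: X=0, d=1 → hold, X_5=0
t=5: X=0, d=3 → hold, X_6=0
t=6: X=0, d=7 → hold, X_7=0
t=7: X=0, d=3 → hold, X_8=0
t=8: X=0, d=6 → hold, X_9=0
t=9: X=0, d=7 → hold, X_10=0
t=10: X=0, d=2 → hold, X_11=0

0


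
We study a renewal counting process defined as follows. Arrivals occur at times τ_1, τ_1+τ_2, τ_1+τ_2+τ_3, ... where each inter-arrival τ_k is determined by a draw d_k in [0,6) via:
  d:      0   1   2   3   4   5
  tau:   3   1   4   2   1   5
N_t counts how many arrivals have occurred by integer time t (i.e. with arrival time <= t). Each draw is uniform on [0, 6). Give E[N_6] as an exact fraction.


12305/5832

Inter-arrival values over d=0..5: [3, 1, 4, 2, 1, 5]
Each d has probability 1/6, so the pmf of τ is: f(1) = 1/3, f(2) = 1/6, f(3) = 1/6, f(4) = 1/6, f(5) = 1/6
Renewal equation for m(n) = E[N_n]: condition on τ_1 = k (if k <= n, one arrival plus a fresh copy on the remaining n−k steps): m(n) = F(n) + Σ_{k<=n} f(k)·m(n−k), where F(n) = P(τ <= n) and m(0) = 0
m(1) = F(1) = 1/3
m(2) = F(2) + f(1)·m(1) = 1/2 + 1/3·1/3 = 11/18
m(3) = F(3) + f(1)·m(2) + f(2)·m(1) = 2/3 + 1/3·11/18 + 1/6·1/3 = 25/27
m(4) = F(4) + f(1)·m(3) + f(2)·m(2) + f(3)·m(1) = 5/6 + 1/3·25/27 + 1/6·11/18 + 1/6·1/3 = 421/324
m(5) = F(5) + f(1)·m(4) + f(2)·m(3) + f(3)·m(2) + f(4)·m(1) = 1 + 1/3·421/324 + 1/6·25/27 + 1/6·11/18 + 1/6·1/3 = 424/243
m(6) = F(6) + f(1)·m(5) + f(2)·m(4) + f(3)·m(3) + f(4)·m(2) + f(5)·m(1) = 1 + 1/3·424/243 + 1/6·421/324 + 1/6·25/27 + 1/6·11/18 + 1/6·1/3 = 12305/5832
E[N_6] = m(6) = 12305/5832


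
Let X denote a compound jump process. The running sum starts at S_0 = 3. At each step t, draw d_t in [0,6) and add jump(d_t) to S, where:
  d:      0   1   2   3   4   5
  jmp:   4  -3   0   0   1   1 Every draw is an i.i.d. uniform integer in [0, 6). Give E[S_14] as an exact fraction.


Outcome values over d=0..5: [4, -3, 0, 0, 1, 1]
Σy = 3, Σy² = 27, M = 6
μ = 3/6 = 1/2,  σ² = 27/6 − (1/2)² = 17/4
E[S_14] = 3 + 14·(1/2) = 10

10


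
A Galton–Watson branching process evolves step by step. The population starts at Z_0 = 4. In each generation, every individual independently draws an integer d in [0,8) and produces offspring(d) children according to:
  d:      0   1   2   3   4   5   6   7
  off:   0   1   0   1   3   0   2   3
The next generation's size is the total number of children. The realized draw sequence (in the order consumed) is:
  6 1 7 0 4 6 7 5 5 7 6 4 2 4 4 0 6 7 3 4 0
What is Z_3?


gen 0: Z_0=4, draws=[6, 1, 7, 0], offspring=[2, 1, 3, 0], Z_1=6
gen 1: Z_1=6, draws=[4, 6, 7, 5, 5, 7], offspring=[3, 2, 3, 0, 0, 3], Z_2=11
gen 2: Z_2=11, draws=[6, 4, 2, 4, 4, 0, 6, 7, 3, 4, 0], offspring=[2, 3, 0, 3, 3, 0, 2, 3, 1, 3, 0], Z_3=20

20


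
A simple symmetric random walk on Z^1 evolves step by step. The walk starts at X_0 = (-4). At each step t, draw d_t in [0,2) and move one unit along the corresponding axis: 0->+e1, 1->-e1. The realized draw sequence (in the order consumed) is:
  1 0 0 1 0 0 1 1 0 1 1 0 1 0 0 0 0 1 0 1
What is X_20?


t=0: X=(-4), d=1 → -e1, X_1=(-5)
t=1: X=(-5), d=0 → +e1, X_2=(-4)
t=2: X=(-4), d=0 → +e1, X_3=(-3)
t=3: X=(-3), d=1 → -e1, X_4=(-4)
t=4: X=(-4), d=0 → +e1, X_5=(-3)
t=5: X=(-3), d=0 → +e1, X_6=(-2)
t=6: X=(-2), d=1 → -e1, X_7=(-3)
t=7: X=(-3), d=1 → -e1, X_8=(-4)
t=8: X=(-4), d=0 → +e1, X_9=(-3)
t=9: X=(-3), d=1 → -e1, X_10=(-4)
t=10: X=(-4), d=1 → -e1, X_11=(-5)
t=11: X=(-5), d=0 → +e1, X_12=(-4)
t=12: X=(-4), d=1 → -e1, X_13=(-5)
t=13: X=(-5), d=0 → +e1, X_14=(-4)
t=14: X=(-4), d=0 → +e1, X_15=(-3)
t=15: X=(-3), d=0 → +e1, X_16=(-2)
t=16: X=(-2), d=0 → +e1, X_17=(-1)
t=17: X=(-1), d=1 → -e1, X_18=(-2)
t=18: X=(-2), d=0 → +e1, X_19=(-1)
t=19: X=(-1), d=1 → -e1, X_20=(-2)

(-2)


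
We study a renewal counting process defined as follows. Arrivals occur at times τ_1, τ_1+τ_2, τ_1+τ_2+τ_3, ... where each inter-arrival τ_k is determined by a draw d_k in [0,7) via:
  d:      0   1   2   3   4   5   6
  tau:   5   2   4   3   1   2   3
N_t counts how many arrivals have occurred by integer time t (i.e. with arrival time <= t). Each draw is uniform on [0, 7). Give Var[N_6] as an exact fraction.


7447978334/13841287201

Inter-arrival values over d=0..6: [5, 2, 4, 3, 1, 2, 3]
Each d has probability 1/7, so the pmf of τ is: f(1) = 1/7, f(2) = 2/7, f(3) = 2/7, f(4) = 1/7, f(5) = 1/7
Let p_n(j) = P(N_n = j), with p_0 = [1]. Condition on τ_1: p_n(0) = P(τ > n), and for j >= 1, p_n(j) = Σ_{k<=n} f(k)·p_{n−k}(j−1)
p_1 = [6/7, 1/7]  (j = 0..1)
p_2 = [4/7, 20/49, 1/49]  (j = 0..2)
p_3 = [2/7, 30/49, 34/343, 1/343]  (j = 0..3)
p_4 = [1/7, 29/49, 12/49, 48/2401, 1/2401]  (j = 0..4)
p_5 = [0, 26/49, 136/343, 166/2401, 62/16807, 1/16807]  (j = 0..5)
p_6 = [0, 16/49, 171/343, 379/2401, 276/16807, 76/117649, 1/117649]  (j = 0..6)
E[N_6] = Σ j·p_6(j) = 219549/117649;  E[N_6²] = Σ j²·p_6(j) = 473015/117649
Var[N_6] = 473015/117649 − (219549/117649)² = 7447978334/13841287201


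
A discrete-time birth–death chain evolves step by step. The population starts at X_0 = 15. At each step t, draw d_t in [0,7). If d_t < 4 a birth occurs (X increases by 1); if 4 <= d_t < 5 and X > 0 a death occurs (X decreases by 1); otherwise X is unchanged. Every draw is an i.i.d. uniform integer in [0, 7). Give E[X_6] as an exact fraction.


X can drop by at most 1 per step and X_0 = 15 > T = 6, so X_t >= 15 − t >= 9 > 0 for every t <= 6: the floor at 0 (the 'and X > 0' condition) never binds. Hence X_6 = X_0 + Σ_{t<6} Y_t with i.i.d. increments Y_t = y(d_t) ∈ {+1, −1, 0}.
Outcome values over d=0..6: [1, 1, 1, 1, -1, 0, 0]
Σy = 3, Σy² = 5, M = 7
μ = 3/7 = 3/7,  σ² = 5/7 − (3/7)² = 26/49
E[X_6] = 15 + 6·(3/7) = 123/7

123/7


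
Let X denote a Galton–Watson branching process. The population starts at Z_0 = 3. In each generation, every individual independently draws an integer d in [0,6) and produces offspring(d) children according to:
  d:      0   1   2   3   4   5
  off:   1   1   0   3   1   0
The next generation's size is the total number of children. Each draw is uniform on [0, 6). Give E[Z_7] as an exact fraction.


3

Outcome values over d=0..5: [1, 1, 0, 3, 1, 0]
Σy = 6, Σy² = 12, M = 6
μ = 6/6 = 1,  σ² = 12/6 − (1)² = 1
E[Z_0] = 3
E[Z_1] = 1·E[Z_0] = 3
E[Z_2] = 1·E[Z_1] = 3
E[Z_3] = 1·E[Z_2] = 3
E[Z_4] = 1·E[Z_3] = 3
E[Z_5] = 1·E[Z_4] = 3
E[Z_6] = 1·E[Z_5] = 3
E[Z_7] = 1·E[Z_6] = 3


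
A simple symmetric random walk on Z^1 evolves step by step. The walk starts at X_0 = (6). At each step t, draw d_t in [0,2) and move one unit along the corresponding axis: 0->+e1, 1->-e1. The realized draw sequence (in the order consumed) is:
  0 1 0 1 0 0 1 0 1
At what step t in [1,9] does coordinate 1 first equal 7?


t=0: X=(6), d=0 → +e1, X_1=(7)
t=1: X=(7), d=1 → -e1, X_2=(6)
t=2: X=(6), d=0 → +e1, X_3=(7)
t=3: X=(7), d=1 → -e1, X_4=(6)
t=4: X=(6), d=0 → +e1, X_5=(7)
t=5: X=(7), d=0 → +e1, X_6=(8)
t=6: X=(8), d=1 → -e1, X_7=(7)
t=7: X=(7), d=0 → +e1, X_8=(8)
t=8: X=(8), d=1 → -e1, X_9=(7)

1


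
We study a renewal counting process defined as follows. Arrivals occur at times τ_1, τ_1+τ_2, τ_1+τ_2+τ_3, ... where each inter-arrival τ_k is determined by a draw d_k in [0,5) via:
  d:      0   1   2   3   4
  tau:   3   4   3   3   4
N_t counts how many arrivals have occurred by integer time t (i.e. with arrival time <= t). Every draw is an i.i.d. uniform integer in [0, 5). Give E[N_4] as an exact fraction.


Inter-arrival values over d=0..4: [3, 4, 3, 3, 4]
Each d has probability 1/5, so the pmf of τ is: f(3) = 3/5, f(4) = 2/5
Renewal equation for m(n) = E[N_n]: condition on τ_1 = k (if k <= n, one arrival plus a fresh copy on the remaining n−k steps): m(n) = F(n) + Σ_{k<=n} f(k)·m(n−k), where F(n) = P(τ <= n) and m(0) = 0
m(1) = F(1) = 0
m(2) = F(2) = 0
m(3) = F(3) = 3/5
m(4) = F(4) = 1
E[N_4] = m(4) = 1

1


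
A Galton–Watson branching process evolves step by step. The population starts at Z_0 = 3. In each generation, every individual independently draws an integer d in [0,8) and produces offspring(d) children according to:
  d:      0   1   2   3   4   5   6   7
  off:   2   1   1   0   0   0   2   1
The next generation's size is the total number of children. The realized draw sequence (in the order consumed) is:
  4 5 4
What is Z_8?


0

gen 0: Z_0=3, draws=[4, 5, 4], offspring=[0, 0, 0], Z_1=0
gen 1: Z_1=0, draws=[], offspring=[], Z_2=0
gen 2: Z_2=0, draws=[], offspring=[], Z_3=0
gen 3: Z_3=0, draws=[], offspring=[], Z_4=0
gen 4: Z_4=0, draws=[], offspring=[], Z_5=0
gen 5: Z_5=0, draws=[], offspring=[], Z_6=0
gen 6: Z_6=0, draws=[], offspring=[], Z_7=0
gen 7: Z_7=0, draws=[], offspring=[], Z_8=0


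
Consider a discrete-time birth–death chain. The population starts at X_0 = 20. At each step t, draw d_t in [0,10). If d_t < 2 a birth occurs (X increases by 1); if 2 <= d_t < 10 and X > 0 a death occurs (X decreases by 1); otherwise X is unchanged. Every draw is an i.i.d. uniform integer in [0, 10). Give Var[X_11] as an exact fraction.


176/25

X can drop by at most 1 per step and X_0 = 20 > T = 11, so X_t >= 20 − t >= 9 > 0 for every t <= 11: the floor at 0 (the 'and X > 0' condition) never binds. Hence X_11 = X_0 + Σ_{t<11} Y_t with i.i.d. increments Y_t = y(d_t) ∈ {+1, −1, 0}.
Outcome values over d=0..9: [1, 1, -1, -1, -1, -1, -1, -1, -1, -1]
Σy = -6, Σy² = 10, M = 10
μ = -6/10 = -3/5,  σ² = 10/10 − (-3/5)² = 16/25
Independent increments: Var[X_11] = 11·σ² = 11·(16/25) = 176/25


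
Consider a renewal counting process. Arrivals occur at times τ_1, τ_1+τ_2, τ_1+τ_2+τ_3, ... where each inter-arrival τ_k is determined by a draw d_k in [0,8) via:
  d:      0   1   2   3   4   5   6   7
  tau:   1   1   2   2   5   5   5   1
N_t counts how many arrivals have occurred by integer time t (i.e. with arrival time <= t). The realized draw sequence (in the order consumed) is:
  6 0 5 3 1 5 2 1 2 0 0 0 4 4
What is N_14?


5

draw d_1=6: τ_1=5, arrival time A_1=5
draw d_2=0: τ_2=1, arrival time A_2=6
draw d_3=5: τ_3=5, arrival time A_3=11
draw d_4=3: τ_4=2, arrival time A_4=13
draw d_5=1: τ_5=1, arrival time A_5=14
draw d_6=5: τ_6=5, arrival time A_6=19
draw d_7=2: τ_7=2, arrival time A_7=21
draw d_8=1: τ_8=1, arrival time A_8=22
draw d_9=2: τ_9=2, arrival time A_9=24
draw d_10=0: τ_10=1, arrival time A_10=25
draw d_11=0: τ_11=1, arrival time A_11=26
draw d_12=0: τ_12=1, arrival time A_12=27
draw d_13=4: τ_13=5, arrival time A_13=32
draw d_14=4: τ_14=5, arrival time A_14=37
N_t over t=0..14: 0:0 1:0 2:0 3:0 4:0 5:1 6:2 7:2 8:2 9:2 10:2 11:3 12:3 13:4 14:5


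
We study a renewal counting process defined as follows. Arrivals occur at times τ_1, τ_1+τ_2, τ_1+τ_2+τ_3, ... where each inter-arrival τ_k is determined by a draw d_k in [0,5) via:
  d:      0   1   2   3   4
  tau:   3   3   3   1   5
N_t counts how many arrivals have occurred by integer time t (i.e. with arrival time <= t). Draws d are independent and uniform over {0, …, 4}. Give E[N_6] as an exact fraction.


28456/15625

Inter-arrival values over d=0..4: [3, 3, 3, 1, 5]
Each d has probability 1/5, so the pmf of τ is: f(1) = 1/5, f(3) = 3/5, f(5) = 1/5
Renewal equation for m(n) = E[N_n]: condition on τ_1 = k (if k <= n, one arrival plus a fresh copy on the remaining n−k steps): m(n) = F(n) + Σ_{k<=n} f(k)·m(n−k), where F(n) = P(τ <= n) and m(0) = 0
m(1) = F(1) = 1/5
m(2) = F(2) + f(1)·m(1) = 1/5 + 1/5·1/5 = 6/25
m(3) = F(3) + f(1)·m(2) = 4/5 + 1/5·6/25 = 106/125
m(4) = F(4) + f(1)·m(3) + f(3)·m(1) = 4/5 + 1/5·106/125 + 3/5·1/5 = 681/625
m(5) = F(5) + f(1)·m(4) + f(3)·m(2) = 1 + 1/5·681/625 + 3/5·6/25 = 4256/3125
m(6) = F(6) + f(1)·m(5) + f(3)·m(3) + f(5)·m(1) = 1 + 1/5·4256/3125 + 3/5·106/125 + 1/5·1/5 = 28456/15625
E[N_6] = m(6) = 28456/15625


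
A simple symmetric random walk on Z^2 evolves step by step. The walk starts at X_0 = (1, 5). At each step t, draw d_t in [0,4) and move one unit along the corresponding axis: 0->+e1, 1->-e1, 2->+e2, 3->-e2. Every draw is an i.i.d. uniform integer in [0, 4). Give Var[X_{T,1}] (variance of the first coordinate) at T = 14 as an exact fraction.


7

Outcome values over d=0..3: [1, -1, 0, 0]
Σy = 0, Σy² = 2, M = 4
μ = 0/4 = 0,  σ² = 2/4 − (0)² = 1/2
Independent increments: Var[X_14] = 14·σ² = 14·(1/2) = 7


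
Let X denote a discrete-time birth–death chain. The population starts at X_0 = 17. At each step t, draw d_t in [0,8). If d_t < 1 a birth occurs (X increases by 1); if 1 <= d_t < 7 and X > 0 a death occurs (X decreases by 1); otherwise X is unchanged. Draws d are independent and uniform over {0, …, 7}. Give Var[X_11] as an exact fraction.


X can drop by at most 1 per step and X_0 = 17 > T = 11, so X_t >= 17 − t >= 6 > 0 for every t <= 11: the floor at 0 (the 'and X > 0' condition) never binds. Hence X_11 = X_0 + Σ_{t<11} Y_t with i.i.d. increments Y_t = y(d_t) ∈ {+1, −1, 0}.
Outcome values over d=0..7: [1, -1, -1, -1, -1, -1, -1, 0]
Σy = -5, Σy² = 7, M = 8
μ = -5/8 = -5/8,  σ² = 7/8 − (-5/8)² = 31/64
Independent increments: Var[X_11] = 11·σ² = 11·(31/64) = 341/64

341/64


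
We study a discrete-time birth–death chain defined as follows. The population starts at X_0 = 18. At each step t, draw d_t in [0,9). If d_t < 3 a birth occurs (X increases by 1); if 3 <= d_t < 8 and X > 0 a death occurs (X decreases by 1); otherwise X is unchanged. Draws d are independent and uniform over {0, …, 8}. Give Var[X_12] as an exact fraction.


272/27

X can drop by at most 1 per step and X_0 = 18 > T = 12, so X_t >= 18 − t >= 6 > 0 for every t <= 12: the floor at 0 (the 'and X > 0' condition) never binds. Hence X_12 = X_0 + Σ_{t<12} Y_t with i.i.d. increments Y_t = y(d_t) ∈ {+1, −1, 0}.
Outcome values over d=0..8: [1, 1, 1, -1, -1, -1, -1, -1, 0]
Σy = -2, Σy² = 8, M = 9
μ = -2/9 = -2/9,  σ² = 8/9 − (-2/9)² = 68/81
Independent increments: Var[X_12] = 12·σ² = 12·(68/81) = 272/27


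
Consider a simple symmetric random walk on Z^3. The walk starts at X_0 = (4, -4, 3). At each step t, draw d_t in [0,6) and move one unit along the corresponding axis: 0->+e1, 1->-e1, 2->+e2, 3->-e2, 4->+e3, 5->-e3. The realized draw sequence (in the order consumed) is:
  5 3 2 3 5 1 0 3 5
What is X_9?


(4, -6, 0)

t=0: X=(4, -4, 3), d=5 → -e3, X_1=(4, -4, 2)
t=1: X=(4, -4, 2), d=3 → -e2, X_2=(4, -5, 2)
t=2: X=(4, -5, 2), d=2 → +e2, X_3=(4, -4, 2)
t=3: X=(4, -4, 2), d=3 → -e2, X_4=(4, -5, 2)
t=4: X=(4, -5, 2), d=5 → -e3, X_5=(4, -5, 1)
t=5: X=(4, -5, 1), d=1 → -e1, X_6=(3, -5, 1)
t=6: X=(3, -5, 1), d=0 → +e1, X_7=(4, -5, 1)
t=7: X=(4, -5, 1), d=3 → -e2, X_8=(4, -6, 1)
t=8: X=(4, -6, 1), d=5 → -e3, X_9=(4, -6, 0)


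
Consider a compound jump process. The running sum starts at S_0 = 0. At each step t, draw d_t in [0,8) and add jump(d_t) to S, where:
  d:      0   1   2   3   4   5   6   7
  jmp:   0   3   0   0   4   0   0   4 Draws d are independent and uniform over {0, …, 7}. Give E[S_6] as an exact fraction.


33/4

Outcome values over d=0..7: [0, 3, 0, 0, 4, 0, 0, 4]
Σy = 11, Σy² = 41, M = 8
μ = 11/8 = 11/8,  σ² = 41/8 − (11/8)² = 207/64
E[S_6] = 0 + 6·(11/8) = 33/4


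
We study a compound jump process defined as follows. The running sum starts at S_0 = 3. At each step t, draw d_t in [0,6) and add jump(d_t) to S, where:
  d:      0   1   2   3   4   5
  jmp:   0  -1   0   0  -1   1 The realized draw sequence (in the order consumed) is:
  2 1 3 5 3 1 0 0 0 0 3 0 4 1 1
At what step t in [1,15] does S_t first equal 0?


t=0: S=3, d=2, jump=0, S_1=3
t=1: S=3, d=1, jump=-1, S_2=2
t=2: S=2, d=3, jump=0, S_3=2
t=3: S=2, d=5, jump=1, S_4=3
t=4: S=3, d=3, jump=0, S_5=3
t=5: S=3, d=1, jump=-1, S_6=2
t=6: S=2, d=0, jump=0, S_7=2
t=7: S=2, d=0, jump=0, S_8=2
t=8: S=2, d=0, jump=0, S_9=2
t=9: S=2, d=0, jump=0, S_10=2
t=10: S=2, d=3, jump=0, S_11=2
t=11: S=2, d=0, jump=0, S_12=2
t=12: S=2, d=4, jump=-1, S_13=1
t=13: S=1, d=1, jump=-1, S_14=0
t=14: S=0, d=1, jump=-1, S_15=-1

14


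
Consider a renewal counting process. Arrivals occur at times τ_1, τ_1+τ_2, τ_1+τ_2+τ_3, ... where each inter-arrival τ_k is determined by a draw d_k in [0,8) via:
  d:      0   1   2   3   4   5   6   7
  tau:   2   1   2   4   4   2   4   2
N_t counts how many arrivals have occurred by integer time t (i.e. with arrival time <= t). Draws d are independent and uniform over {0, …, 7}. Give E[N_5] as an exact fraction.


52681/32768

Inter-arrival values over d=0..7: [2, 1, 2, 4, 4, 2, 4, 2]
Each d has probability 1/8, so the pmf of τ is: f(1) = 1/8, f(2) = 1/2, f(4) = 3/8
Renewal equation for m(n) = E[N_n]: condition on τ_1 = k (if k <= n, one arrival plus a fresh copy on the remaining n−k steps): m(n) = F(n) + Σ_{k<=n} f(k)·m(n−k), where F(n) = P(τ <= n) and m(0) = 0
m(1) = F(1) = 1/8
m(2) = F(2) + f(1)·m(1) = 5/8 + 1/8·1/8 = 41/64
m(3) = F(3) + f(1)·m(2) + f(2)·m(1) = 5/8 + 1/8·41/64 + 1/2·1/8 = 393/512
m(4) = F(4) + f(1)·m(3) + f(2)·m(2) = 1 + 1/8·393/512 + 1/2·41/64 = 5801/4096
m(5) = F(5) + f(1)·m(4) + f(2)·m(3) + f(4)·m(1) = 1 + 1/8·5801/4096 + 1/2·393/512 + 3/8·1/8 = 52681/32768
E[N_5] = m(5) = 52681/32768


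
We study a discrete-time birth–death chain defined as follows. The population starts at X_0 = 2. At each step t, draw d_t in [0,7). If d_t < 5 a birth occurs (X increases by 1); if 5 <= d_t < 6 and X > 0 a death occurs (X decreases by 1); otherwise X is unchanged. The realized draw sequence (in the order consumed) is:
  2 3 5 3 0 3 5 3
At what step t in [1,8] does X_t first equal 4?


2

t=0: X=2, d=2 → birth, X_1=3
t=1: X=3, d=3 → birth, X_2=4
t=2: X=4, d=5 → death, X_3=3
t=3: X=3, d=3 → birth, X_4=4
t=4: X=4, d=0 → birth, X_5=5
t=5: X=5, d=3 → birth, X_6=6
t=6: X=6, d=5 → death, X_7=5
t=7: X=5, d=3 → birth, X_8=6


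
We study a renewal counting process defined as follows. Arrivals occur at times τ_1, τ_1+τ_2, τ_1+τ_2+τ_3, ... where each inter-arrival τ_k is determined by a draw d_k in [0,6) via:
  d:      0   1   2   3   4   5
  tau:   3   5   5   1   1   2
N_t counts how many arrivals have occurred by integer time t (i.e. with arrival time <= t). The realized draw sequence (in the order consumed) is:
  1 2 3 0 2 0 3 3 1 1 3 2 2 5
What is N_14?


4

draw d_1=1: τ_1=5, arrival time A_1=5
draw d_2=2: τ_2=5, arrival time A_2=10
draw d_3=3: τ_3=1, arrival time A_3=11
draw d_4=0: τ_4=3, arrival time A_4=14
draw d_5=2: τ_5=5, arrival time A_5=19
draw d_6=0: τ_6=3, arrival time A_6=22
draw d_7=3: τ_7=1, arrival time A_7=23
draw d_8=3: τ_8=1, arrival time A_8=24
draw d_9=1: τ_9=5, arrival time A_9=29
draw d_10=1: τ_10=5, arrival time A_10=34
draw d_11=3: τ_11=1, arrival time A_11=35
draw d_12=2: τ_12=5, arrival time A_12=40
draw d_13=2: τ_13=5, arrival time A_13=45
draw d_14=5: τ_14=2, arrival time A_14=47
N_t over t=0..14: 0:0 1:0 2:0 3:0 4:0 5:1 6:1 7:1 8:1 9:1 10:2 11:3 12:3 13:3 14:4


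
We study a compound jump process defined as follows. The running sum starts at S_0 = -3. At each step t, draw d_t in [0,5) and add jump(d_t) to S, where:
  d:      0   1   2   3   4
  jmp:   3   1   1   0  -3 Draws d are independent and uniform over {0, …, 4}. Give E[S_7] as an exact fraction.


Outcome values over d=0..4: [3, 1, 1, 0, -3]
Σy = 2, Σy² = 20, M = 5
μ = 2/5 = 2/5,  σ² = 20/5 − (2/5)² = 96/25
E[S_7] = -3 + 7·(2/5) = -1/5

-1/5


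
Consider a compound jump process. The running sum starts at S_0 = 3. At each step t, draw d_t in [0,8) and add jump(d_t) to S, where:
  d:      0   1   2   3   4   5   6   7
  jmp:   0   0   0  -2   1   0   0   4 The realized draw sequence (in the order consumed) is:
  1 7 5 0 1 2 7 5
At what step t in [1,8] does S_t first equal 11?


t=0: S=3, d=1, jump=0, S_1=3
t=1: S=3, d=7, jump=4, S_2=7
t=2: S=7, d=5, jump=0, S_3=7
t=3: S=7, d=0, jump=0, S_4=7
t=4: S=7, d=1, jump=0, S_5=7
t=5: S=7, d=2, jump=0, S_6=7
t=6: S=7, d=7, jump=4, S_7=11
t=7: S=11, d=5, jump=0, S_8=11

7


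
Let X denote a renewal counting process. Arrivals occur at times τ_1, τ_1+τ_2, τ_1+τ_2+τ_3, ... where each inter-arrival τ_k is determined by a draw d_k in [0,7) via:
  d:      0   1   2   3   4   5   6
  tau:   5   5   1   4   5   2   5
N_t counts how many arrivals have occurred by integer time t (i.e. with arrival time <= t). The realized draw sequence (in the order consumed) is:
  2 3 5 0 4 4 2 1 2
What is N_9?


3

draw d_1=2: τ_1=1, arrival time A_1=1
draw d_2=3: τ_2=4, arrival time A_2=5
draw d_3=5: τ_3=2, arrival time A_3=7
draw d_4=0: τ_4=5, arrival time A_4=12
draw d_5=4: τ_5=5, arrival time A_5=17
draw d_6=4: τ_6=5, arrival time A_6=22
draw d_7=2: τ_7=1, arrival time A_7=23
draw d_8=1: τ_8=5, arrival time A_8=28
draw d_9=2: τ_9=1, arrival time A_9=29
N_t over t=0..9: 0:0 1:1 2:1 3:1 4:1 5:2 6:2 7:3 8:3 9:3


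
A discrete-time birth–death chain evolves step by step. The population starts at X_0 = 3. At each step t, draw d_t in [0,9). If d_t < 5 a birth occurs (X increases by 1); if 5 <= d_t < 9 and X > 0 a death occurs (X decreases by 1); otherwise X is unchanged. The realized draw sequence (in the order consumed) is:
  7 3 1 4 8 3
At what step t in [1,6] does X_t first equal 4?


t=0: X=3, d=7 → death, X_1=2
t=1: X=2, d=3 → birth, X_2=3
t=2: X=3, d=1 → birth, X_3=4
t=3: X=4, d=4 → birth, X_4=5
t=4: X=5, d=8 → death, X_5=4
t=5: X=4, d=3 → birth, X_6=5

3


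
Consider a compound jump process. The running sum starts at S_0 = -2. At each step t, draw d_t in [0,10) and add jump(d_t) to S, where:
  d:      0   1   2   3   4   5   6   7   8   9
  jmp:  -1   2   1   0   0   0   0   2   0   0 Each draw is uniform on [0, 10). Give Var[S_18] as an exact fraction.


Outcome values over d=0..9: [-1, 2, 1, 0, 0, 0, 0, 2, 0, 0]
Σy = 4, Σy² = 10, M = 10
μ = 4/10 = 2/5,  σ² = 10/10 − (2/5)² = 21/25
Independent increments: Var[S_18] = 18·σ² = 18·(21/25) = 378/25

378/25


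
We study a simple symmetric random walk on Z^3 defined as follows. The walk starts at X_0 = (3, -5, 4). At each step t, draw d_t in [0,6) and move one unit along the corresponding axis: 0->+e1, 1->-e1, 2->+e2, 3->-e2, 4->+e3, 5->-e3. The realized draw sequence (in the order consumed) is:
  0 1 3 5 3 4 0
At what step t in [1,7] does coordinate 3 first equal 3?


t=0: X=(3, -5, 4), d=0 → +e1, X_1=(4, -5, 4)
t=1: X=(4, -5, 4), d=1 → -e1, X_2=(3, -5, 4)
t=2: X=(3, -5, 4), d=3 → -e2, X_3=(3, -6, 4)
t=3: X=(3, -6, 4), d=5 → -e3, X_4=(3, -6, 3)
t=4: X=(3, -6, 3), d=3 → -e2, X_5=(3, -7, 3)
t=5: X=(3, -7, 3), d=4 → +e3, X_6=(3, -7, 4)
t=6: X=(3, -7, 4), d=0 → +e1, X_7=(4, -7, 4)

4


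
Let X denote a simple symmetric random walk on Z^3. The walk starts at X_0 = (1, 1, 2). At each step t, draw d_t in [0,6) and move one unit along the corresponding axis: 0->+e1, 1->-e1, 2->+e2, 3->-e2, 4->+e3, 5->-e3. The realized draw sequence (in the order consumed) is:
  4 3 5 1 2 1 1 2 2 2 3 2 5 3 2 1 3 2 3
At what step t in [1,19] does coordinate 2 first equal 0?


t=0: X=(1, 1, 2), d=4 → +e3, X_1=(1, 1, 3)
t=1: X=(1, 1, 3), d=3 → -e2, X_2=(1, 0, 3)
t=2: X=(1, 0, 3), d=5 → -e3, X_3=(1, 0, 2)
t=3: X=(1, 0, 2), d=1 → -e1, X_4=(0, 0, 2)
t=4: X=(0, 0, 2), d=2 → +e2, X_5=(0, 1, 2)
t=5: X=(0, 1, 2), d=1 → -e1, X_6=(-1, 1, 2)
t=6: X=(-1, 1, 2), d=1 → -e1, X_7=(-2, 1, 2)
t=7: X=(-2, 1, 2), d=2 → +e2, X_8=(-2, 2, 2)
t=8: X=(-2, 2, 2), d=2 → +e2, X_9=(-2, 3, 2)
t=9: X=(-2, 3, 2), d=2 → +e2, X_10=(-2, 4, 2)
t=10: X=(-2, 4, 2), d=3 → -e2, X_11=(-2, 3, 2)
t=11: X=(-2, 3, 2), d=2 → +e2, X_12=(-2, 4, 2)
t=12: X=(-2, 4, 2), d=5 → -e3, X_13=(-2, 4, 1)
t=13: X=(-2, 4, 1), d=3 → -e2, X_14=(-2, 3, 1)
t=14: X=(-2, 3, 1), d=2 → +e2, X_15=(-2, 4, 1)
t=15: X=(-2, 4, 1), d=1 → -e1, X_16=(-3, 4, 1)
t=16: X=(-3, 4, 1), d=3 → -e2, X_17=(-3, 3, 1)
t=17: X=(-3, 3, 1), d=2 → +e2, X_18=(-3, 4, 1)
t=18: X=(-3, 4, 1), d=3 → -e2, X_19=(-3, 3, 1)

2


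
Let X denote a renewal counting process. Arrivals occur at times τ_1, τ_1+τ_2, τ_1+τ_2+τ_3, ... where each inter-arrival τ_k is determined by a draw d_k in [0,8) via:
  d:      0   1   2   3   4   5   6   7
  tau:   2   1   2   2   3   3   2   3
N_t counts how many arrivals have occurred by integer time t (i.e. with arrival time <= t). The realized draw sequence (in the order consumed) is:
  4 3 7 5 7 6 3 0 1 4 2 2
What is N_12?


draw d_1=4: τ_1=3, arrival time A_1=3
draw d_2=3: τ_2=2, arrival time A_2=5
draw d_3=7: τ_3=3, arrival time A_3=8
draw d_4=5: τ_4=3, arrival time A_4=11
draw d_5=7: τ_5=3, arrival time A_5=14
draw d_6=6: τ_6=2, arrival time A_6=16
draw d_7=3: τ_7=2, arrival time A_7=18
draw d_8=0: τ_8=2, arrival time A_8=20
draw d_9=1: τ_9=1, arrival time A_9=21
draw d_10=4: τ_10=3, arrival time A_10=24
draw d_11=2: τ_11=2, arrival time A_11=26
draw d_12=2: τ_12=2, arrival time A_12=28
N_t over t=0..12: 0:0 1:0 2:0 3:1 4:1 5:2 6:2 7:2 8:3 9:3 10:3 11:4 12:4

4


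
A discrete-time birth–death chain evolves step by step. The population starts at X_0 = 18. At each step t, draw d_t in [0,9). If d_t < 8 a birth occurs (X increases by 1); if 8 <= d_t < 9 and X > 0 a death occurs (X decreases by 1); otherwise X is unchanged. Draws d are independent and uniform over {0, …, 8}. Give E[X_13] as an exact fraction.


X can drop by at most 1 per step and X_0 = 18 > T = 13, so X_t >= 18 − t >= 5 > 0 for every t <= 13: the floor at 0 (the 'and X > 0' condition) never binds. Hence X_13 = X_0 + Σ_{t<13} Y_t with i.i.d. increments Y_t = y(d_t) ∈ {+1, −1, 0}.
Outcome values over d=0..8: [1, 1, 1, 1, 1, 1, 1, 1, -1]
Σy = 7, Σy² = 9, M = 9
μ = 7/9 = 7/9,  σ² = 9/9 − (7/9)² = 32/81
E[X_13] = 18 + 13·(7/9) = 253/9

253/9


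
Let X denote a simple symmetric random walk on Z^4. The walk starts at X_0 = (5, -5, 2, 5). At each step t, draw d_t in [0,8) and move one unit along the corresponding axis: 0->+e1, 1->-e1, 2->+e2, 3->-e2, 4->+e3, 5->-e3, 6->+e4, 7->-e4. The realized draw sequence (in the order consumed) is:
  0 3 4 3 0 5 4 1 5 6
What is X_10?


t=0: X=(5, -5, 2, 5), d=0 → +e1, X_1=(6, -5, 2, 5)
t=1: X=(6, -5, 2, 5), d=3 → -e2, X_2=(6, -6, 2, 5)
t=2: X=(6, -6, 2, 5), d=4 → +e3, X_3=(6, -6, 3, 5)
t=3: X=(6, -6, 3, 5), d=3 → -e2, X_4=(6, -7, 3, 5)
t=4: X=(6, -7, 3, 5), d=0 → +e1, X_5=(7, -7, 3, 5)
t=5: X=(7, -7, 3, 5), d=5 → -e3, X_6=(7, -7, 2, 5)
t=6: X=(7, -7, 2, 5), d=4 → +e3, X_7=(7, -7, 3, 5)
t=7: X=(7, -7, 3, 5), d=1 → -e1, X_8=(6, -7, 3, 5)
t=8: X=(6, -7, 3, 5), d=5 → -e3, X_9=(6, -7, 2, 5)
t=9: X=(6, -7, 2, 5), d=6 → +e4, X_10=(6, -7, 2, 6)

(6, -7, 2, 6)


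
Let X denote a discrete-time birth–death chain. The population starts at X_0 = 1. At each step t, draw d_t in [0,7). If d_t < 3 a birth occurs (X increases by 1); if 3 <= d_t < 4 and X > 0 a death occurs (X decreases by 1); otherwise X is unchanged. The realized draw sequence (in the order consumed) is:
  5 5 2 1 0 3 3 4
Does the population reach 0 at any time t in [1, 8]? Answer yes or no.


no

t=0: X=1, d=5 → hold, X_1=1
t=1: X=1, d=5 → hold, X_2=1
t=2: X=1, d=2 → birth, X_3=2
t=3: X=2, d=1 → birth, X_4=3
t=4: X=3, d=0 → birth, X_5=4
t=5: X=4, d=3 → death, X_6=3
t=6: X=3, d=3 → death, X_7=2
t=7: X=2, d=4 → hold, X_8=2


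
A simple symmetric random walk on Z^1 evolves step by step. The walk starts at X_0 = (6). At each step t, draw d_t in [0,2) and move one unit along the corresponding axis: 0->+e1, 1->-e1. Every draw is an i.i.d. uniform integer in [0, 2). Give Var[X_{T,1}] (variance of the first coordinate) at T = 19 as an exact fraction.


Outcome values over d=0..1: [1, -1]
Σy = 0, Σy² = 2, M = 2
μ = 0/2 = 0,  σ² = 2/2 − (0)² = 1
Independent increments: Var[X_19] = 19·σ² = 19·(1) = 19

19


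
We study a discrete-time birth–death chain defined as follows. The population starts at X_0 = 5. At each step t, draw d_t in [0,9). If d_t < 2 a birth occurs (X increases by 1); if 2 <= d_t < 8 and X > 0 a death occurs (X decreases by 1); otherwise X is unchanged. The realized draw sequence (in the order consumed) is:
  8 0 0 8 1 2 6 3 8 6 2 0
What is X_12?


4

t=0: X=5, d=8 → hold, X_1=5
t=1: X=5, d=0 → birth, X_2=6
t=2: X=6, d=0 → birth, X_3=7
t=3: X=7, d=8 → hold, X_4=7
t=4: X=7, d=1 → birth, X_5=8
t=5: X=8, d=2 → death, X_6=7
t=6: X=7, d=6 → death, X_7=6
t=7: X=6, d=3 → death, X_8=5
t=8: X=5, d=8 → hold, X_9=5
t=9: X=5, d=6 → death, X_10=4
t=10: X=4, d=2 → death, X_11=3
t=11: X=3, d=0 → birth, X_12=4


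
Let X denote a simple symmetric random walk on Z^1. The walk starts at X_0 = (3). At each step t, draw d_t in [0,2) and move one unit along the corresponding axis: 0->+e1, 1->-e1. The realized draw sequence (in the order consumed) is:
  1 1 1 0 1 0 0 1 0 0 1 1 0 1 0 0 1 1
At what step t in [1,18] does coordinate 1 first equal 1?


2

t=0: X=(3), d=1 → -e1, X_1=(2)
t=1: X=(2), d=1 → -e1, X_2=(1)
t=2: X=(1), d=1 → -e1, X_3=(0)
t=3: X=(0), d=0 → +e1, X_4=(1)
t=4: X=(1), d=1 → -e1, X_5=(0)
t=5: X=(0), d=0 → +e1, X_6=(1)
t=6: X=(1), d=0 → +e1, X_7=(2)
t=7: X=(2), d=1 → -e1, X_8=(1)
t=8: X=(1), d=0 → +e1, X_9=(2)
t=9: X=(2), d=0 → +e1, X_10=(3)
t=10: X=(3), d=1 → -e1, X_11=(2)
t=11: X=(2), d=1 → -e1, X_12=(1)
t=12: X=(1), d=0 → +e1, X_13=(2)
t=13: X=(2), d=1 → -e1, X_14=(1)
t=14: X=(1), d=0 → +e1, X_15=(2)
t=15: X=(2), d=0 → +e1, X_16=(3)
t=16: X=(3), d=1 → -e1, X_17=(2)
t=17: X=(2), d=1 → -e1, X_18=(1)


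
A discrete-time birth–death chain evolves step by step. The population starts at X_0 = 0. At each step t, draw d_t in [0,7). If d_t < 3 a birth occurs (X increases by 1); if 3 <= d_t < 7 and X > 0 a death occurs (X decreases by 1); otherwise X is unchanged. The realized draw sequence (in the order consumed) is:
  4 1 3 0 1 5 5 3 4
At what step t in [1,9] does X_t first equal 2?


t=0: X=0, d=4 → hold, X_1=0
t=1: X=0, d=1 → birth, X_2=1
t=2: X=1, d=3 → death, X_3=0
t=3: X=0, d=0 → birth, X_4=1
t=4: X=1, d=1 → birth, X_5=2
t=5: X=2, d=5 → death, X_6=1
t=6: X=1, d=5 → death, X_7=0
t=7: X=0, d=3 → hold, X_8=0
t=8: X=0, d=4 → hold, X_9=0

5


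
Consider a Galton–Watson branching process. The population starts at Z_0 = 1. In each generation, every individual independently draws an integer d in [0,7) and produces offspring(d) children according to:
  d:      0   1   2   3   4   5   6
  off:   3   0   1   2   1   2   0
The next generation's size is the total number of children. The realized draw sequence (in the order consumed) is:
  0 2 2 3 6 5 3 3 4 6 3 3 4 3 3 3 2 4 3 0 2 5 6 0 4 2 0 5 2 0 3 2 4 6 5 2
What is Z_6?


gen 0: Z_0=1, draws=[0], offspring=[3], Z_1=3
gen 1: Z_1=3, draws=[2, 2, 3], offspring=[1, 1, 2], Z_2=4
gen 2: Z_2=4, draws=[6, 5, 3, 3], offspring=[0, 2, 2, 2], Z_3=6
gen 3: Z_3=6, draws=[4, 6, 3, 3, 4, 3], offspring=[1, 0, 2, 2, 1, 2], Z_4=8
gen 4: Z_4=8, draws=[3, 3, 2, 4, 3, 0, 2, 5], offspring=[2, 2, 1, 1, 2, 3, 1, 2], Z_5=14
gen 5: Z_5=14, draws=[6, 0, 4, 2, 0, 5, 2, 0, 3, 2, 4, 6, 5, 2], offspring=[0, 3, 1, 1, 3, 2, 1, 3, 2, 1, 1, 0, 2, 1], Z_6=21

21


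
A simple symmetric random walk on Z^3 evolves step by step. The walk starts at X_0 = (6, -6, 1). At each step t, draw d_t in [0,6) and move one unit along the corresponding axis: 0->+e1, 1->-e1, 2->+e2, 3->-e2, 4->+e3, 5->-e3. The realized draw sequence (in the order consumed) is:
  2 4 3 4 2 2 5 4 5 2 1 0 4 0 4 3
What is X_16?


(7, -4, 4)

t=0: X=(6, -6, 1), d=2 → +e2, X_1=(6, -5, 1)
t=1: X=(6, -5, 1), d=4 → +e3, X_2=(6, -5, 2)
t=2: X=(6, -5, 2), d=3 → -e2, X_3=(6, -6, 2)
t=3: X=(6, -6, 2), d=4 → +e3, X_4=(6, -6, 3)
t=4: X=(6, -6, 3), d=2 → +e2, X_5=(6, -5, 3)
t=5: X=(6, -5, 3), d=2 → +e2, X_6=(6, -4, 3)
t=6: X=(6, -4, 3), d=5 → -e3, X_7=(6, -4, 2)
t=7: X=(6, -4, 2), d=4 → +e3, X_8=(6, -4, 3)
t=8: X=(6, -4, 3), d=5 → -e3, X_9=(6, -4, 2)
t=9: X=(6, -4, 2), d=2 → +e2, X_10=(6, -3, 2)
t=10: X=(6, -3, 2), d=1 → -e1, X_11=(5, -3, 2)
t=11: X=(5, -3, 2), d=0 → +e1, X_12=(6, -3, 2)
t=12: X=(6, -3, 2), d=4 → +e3, X_13=(6, -3, 3)
t=13: X=(6, -3, 3), d=0 → +e1, X_14=(7, -3, 3)
t=14: X=(7, -3, 3), d=4 → +e3, X_15=(7, -3, 4)
t=15: X=(7, -3, 4), d=3 → -e2, X_16=(7, -4, 4)


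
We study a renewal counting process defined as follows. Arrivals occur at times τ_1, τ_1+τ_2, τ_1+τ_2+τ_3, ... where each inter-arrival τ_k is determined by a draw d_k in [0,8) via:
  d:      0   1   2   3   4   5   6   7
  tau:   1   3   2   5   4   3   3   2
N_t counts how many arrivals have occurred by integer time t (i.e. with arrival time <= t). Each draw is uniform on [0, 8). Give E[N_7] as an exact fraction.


4575977/2097152

Inter-arrival values over d=0..7: [1, 3, 2, 5, 4, 3, 3, 2]
Each d has probability 1/8, so the pmf of τ is: f(1) = 1/8, f(2) = 1/4, f(3) = 3/8, f(4) = 1/8, f(5) = 1/8
Renewal equation for m(n) = E[N_n]: condition on τ_1 = k (if k <= n, one arrival plus a fresh copy on the remaining n−k steps): m(n) = F(n) + Σ_{k<=n} f(k)·m(n−k), where F(n) = P(τ <= n) and m(0) = 0
m(1) = F(1) = 1/8
m(2) = F(2) + f(1)·m(1) = 3/8 + 1/8·1/8 = 25/64
m(3) = F(3) + f(1)·m(2) + f(2)·m(1) = 3/4 + 1/8·25/64 + 1/4·1/8 = 425/512
m(4) = F(4) + f(1)·m(3) + f(2)·m(2) + f(3)·m(1) = 7/8 + 1/8·425/512 + 1/4·25/64 + 3/8·1/8 = 4601/4096
m(5) = F(5) + f(1)·m(4) + f(2)·m(3) + f(3)·m(2) + f(4)·m(1) = 1 + 1/8·4601/4096 + 1/4·425/512 + 3/8·25/64 + 1/8·1/8 = 49481/32768
m(6) = F(6) + f(1)·m(5) + f(2)·m(4) + f(3)·m(3) + f(4)·m(2) + f(5)·m(1) = 1 + 1/8·49481/32768 + 1/4·4601/4096 + 3/8·425/512 + 1/8·25/64 + 1/8·1/8 = 483737/262144
m(7) = F(7) + f(1)·m(6) + f(2)·m(5) + f(3)·m(4) + f(4)·m(3) + f(5)·m(2) = 1 + 1/8·483737/262144 + 1/4·49481/32768 + 3/8·4601/4096 + 1/8·425/512 + 1/8·25/64 = 4575977/2097152
E[N_7] = m(7) = 4575977/2097152


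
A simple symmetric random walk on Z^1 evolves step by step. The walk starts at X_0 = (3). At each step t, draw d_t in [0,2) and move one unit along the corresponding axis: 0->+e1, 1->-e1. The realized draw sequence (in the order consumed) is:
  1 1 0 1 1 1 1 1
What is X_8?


(-3)

t=0: X=(3), d=1 → -e1, X_1=(2)
t=1: X=(2), d=1 → -e1, X_2=(1)
t=2: X=(1), d=0 → +e1, X_3=(2)
t=3: X=(2), d=1 → -e1, X_4=(1)
t=4: X=(1), d=1 → -e1, X_5=(0)
t=5: X=(0), d=1 → -e1, X_6=(-1)
t=6: X=(-1), d=1 → -e1, X_7=(-2)
t=7: X=(-2), d=1 → -e1, X_8=(-3)


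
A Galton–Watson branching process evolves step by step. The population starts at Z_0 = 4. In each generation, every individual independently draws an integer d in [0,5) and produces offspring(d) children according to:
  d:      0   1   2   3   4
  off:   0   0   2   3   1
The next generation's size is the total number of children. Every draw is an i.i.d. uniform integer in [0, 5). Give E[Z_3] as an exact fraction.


864/125

Outcome values over d=0..4: [0, 0, 2, 3, 1]
Σy = 6, Σy² = 14, M = 5
μ = 6/5 = 6/5,  σ² = 14/5 − (6/5)² = 34/25
E[Z_0] = 4
E[Z_1] = 6/5·E[Z_0] = 24/5
E[Z_2] = 6/5·E[Z_1] = 144/25
E[Z_3] = 6/5·E[Z_2] = 864/125


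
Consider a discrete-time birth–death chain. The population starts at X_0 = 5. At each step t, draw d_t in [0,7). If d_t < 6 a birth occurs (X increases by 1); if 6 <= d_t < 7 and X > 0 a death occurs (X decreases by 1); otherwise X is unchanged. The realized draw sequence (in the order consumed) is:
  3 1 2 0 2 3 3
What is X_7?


t=0: X=5, d=3 → birth, X_1=6
t=1: X=6, d=1 → birth, X_2=7
t=2: X=7, d=2 → birth, X_3=8
t=3: X=8, d=0 → birth, X_4=9
t=4: X=9, d=2 → birth, X_5=10
t=5: X=10, d=3 → birth, X_6=11
t=6: X=11, d=3 → birth, X_7=12

12
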